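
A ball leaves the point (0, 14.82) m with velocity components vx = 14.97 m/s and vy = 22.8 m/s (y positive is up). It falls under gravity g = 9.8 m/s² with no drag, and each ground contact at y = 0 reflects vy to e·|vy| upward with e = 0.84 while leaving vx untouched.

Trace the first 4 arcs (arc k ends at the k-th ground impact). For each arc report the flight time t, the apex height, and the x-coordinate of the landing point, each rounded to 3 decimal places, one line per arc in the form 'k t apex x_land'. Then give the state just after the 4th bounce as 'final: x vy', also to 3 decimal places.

Arc 1: start y=14.820, vy=22.800 → t=5.231, apex=41.342, x_land=78.311, impact vy=-28.466
  bounce: vy ← 0.84·28.466 = 23.911
Arc 2: start y=0.000, vy=23.911 → t=4.880, apex=29.171, x_land=151.363, impact vy=-23.911
  bounce: vy ← 0.84·23.911 = 20.086
Arc 3: start y=0.000, vy=20.086 → t=4.099, apex=20.583, x_land=212.727, impact vy=-20.086
  bounce: vy ← 0.84·20.086 = 16.872
Arc 4: start y=0.000, vy=16.872 → t=3.443, apex=14.524, x_land=264.272, impact vy=-16.872
  bounce: vy ← 0.84·16.872 = 14.172

1 5.231 41.342 78.311
2 4.880 29.171 151.363
3 4.099 20.583 212.727
4 3.443 14.524 264.272
final: 264.272 14.172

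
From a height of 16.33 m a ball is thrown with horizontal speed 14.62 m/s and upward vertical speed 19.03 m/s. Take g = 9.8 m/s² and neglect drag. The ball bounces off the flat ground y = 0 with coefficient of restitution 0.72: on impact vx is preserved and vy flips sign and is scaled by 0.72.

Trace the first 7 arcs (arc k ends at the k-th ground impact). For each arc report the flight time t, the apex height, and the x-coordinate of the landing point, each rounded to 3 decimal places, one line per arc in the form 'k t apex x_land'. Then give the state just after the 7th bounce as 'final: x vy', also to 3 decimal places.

Arc 1: start y=16.330, vy=19.030 → t=4.607, apex=34.807, x_land=67.355, impact vy=-26.119
  bounce: vy ← 0.72·26.119 = 18.806
Arc 2: start y=0.000, vy=18.806 → t=3.838, apex=18.044, x_land=123.465, impact vy=-18.806
  bounce: vy ← 0.72·18.806 = 13.540
Arc 3: start y=0.000, vy=13.540 → t=2.763, apex=9.354, x_land=163.865, impact vy=-13.540
  bounce: vy ← 0.72·13.540 = 9.749
Arc 4: start y=0.000, vy=9.749 → t=1.990, apex=4.849, x_land=192.952, impact vy=-9.749
  bounce: vy ← 0.72·9.749 = 7.019
Arc 5: start y=0.000, vy=7.019 → t=1.432, apex=2.514, x_land=213.895, impact vy=-7.019
  bounce: vy ← 0.72·7.019 = 5.054
Arc 6: start y=0.000, vy=5.054 → t=1.031, apex=1.303, x_land=228.974, impact vy=-5.054
  bounce: vy ← 0.72·5.054 = 3.639
Arc 7: start y=0.000, vy=3.639 → t=0.743, apex=0.676, x_land=239.831, impact vy=-3.639
  bounce: vy ← 0.72·3.639 = 2.620

1 4.607 34.807 67.355
2 3.838 18.044 123.465
3 2.763 9.354 163.865
4 1.990 4.849 192.952
5 1.432 2.514 213.895
6 1.031 1.303 228.974
7 0.743 0.676 239.831
final: 239.831 2.620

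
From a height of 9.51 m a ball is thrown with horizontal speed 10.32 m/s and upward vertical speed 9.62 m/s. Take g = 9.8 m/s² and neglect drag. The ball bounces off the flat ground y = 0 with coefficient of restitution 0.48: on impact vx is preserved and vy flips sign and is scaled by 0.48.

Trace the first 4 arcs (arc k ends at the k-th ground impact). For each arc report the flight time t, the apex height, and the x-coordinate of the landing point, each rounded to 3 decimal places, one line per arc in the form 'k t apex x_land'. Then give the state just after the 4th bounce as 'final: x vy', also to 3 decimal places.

1 2.686 14.232 27.718
2 1.636 3.279 44.602
3 0.785 0.755 52.707
4 0.377 0.174 56.597
final: 56.597 0.887

Arc 1: start y=9.510, vy=9.620 → t=2.686, apex=14.232, x_land=27.718, impact vy=-16.702
  bounce: vy ← 0.48·16.702 = 8.017
Arc 2: start y=0.000, vy=8.017 → t=1.636, apex=3.279, x_land=44.602, impact vy=-8.017
  bounce: vy ← 0.48·8.017 = 3.848
Arc 3: start y=0.000, vy=3.848 → t=0.785, apex=0.755, x_land=52.707, impact vy=-3.848
  bounce: vy ← 0.48·3.848 = 1.847
Arc 4: start y=0.000, vy=1.847 → t=0.377, apex=0.174, x_land=56.597, impact vy=-1.847
  bounce: vy ← 0.48·1.847 = 0.887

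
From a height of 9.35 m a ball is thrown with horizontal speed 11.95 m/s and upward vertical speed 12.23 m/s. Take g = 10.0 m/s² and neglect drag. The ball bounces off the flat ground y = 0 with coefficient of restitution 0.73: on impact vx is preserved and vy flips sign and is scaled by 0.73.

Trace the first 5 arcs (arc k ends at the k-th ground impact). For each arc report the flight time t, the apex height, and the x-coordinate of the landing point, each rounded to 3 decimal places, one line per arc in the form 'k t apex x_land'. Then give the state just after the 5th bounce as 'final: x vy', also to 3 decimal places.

Arc 1: start y=9.350, vy=12.230 → t=3.058, apex=16.829, x_land=36.538, impact vy=-18.346
  bounce: vy ← 0.73·18.346 = 13.393
Arc 2: start y=0.000, vy=13.393 → t=2.679, apex=8.968, x_land=68.546, impact vy=-13.393
  bounce: vy ← 0.73·13.393 = 9.777
Arc 3: start y=0.000, vy=9.777 → t=1.955, apex=4.779, x_land=91.912, impact vy=-9.777
  bounce: vy ← 0.73·9.777 = 7.137
Arc 4: start y=0.000, vy=7.137 → t=1.427, apex=2.547, x_land=108.969, impact vy=-7.137
  bounce: vy ← 0.73·7.137 = 5.210
Arc 5: start y=0.000, vy=5.210 → t=1.042, apex=1.357, x_land=121.421, impact vy=-5.210
  bounce: vy ← 0.73·5.210 = 3.803

1 3.058 16.829 36.538
2 2.679 8.968 68.546
3 1.955 4.779 91.912
4 1.427 2.547 108.969
5 1.042 1.357 121.421
final: 121.421 3.803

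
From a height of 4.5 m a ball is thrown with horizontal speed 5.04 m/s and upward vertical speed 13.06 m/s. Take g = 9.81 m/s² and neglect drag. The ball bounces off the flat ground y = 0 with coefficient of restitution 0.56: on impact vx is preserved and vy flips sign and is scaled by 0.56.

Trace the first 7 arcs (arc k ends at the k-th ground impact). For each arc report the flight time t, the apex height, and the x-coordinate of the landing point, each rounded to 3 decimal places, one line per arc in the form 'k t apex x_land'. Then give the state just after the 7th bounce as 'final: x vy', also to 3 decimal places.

1 2.971 13.193 14.976
2 1.837 4.137 24.233
3 1.029 1.297 29.418
4 0.576 0.407 32.321
5 0.323 0.128 33.947
6 0.181 0.040 34.857
7 0.101 0.013 35.367
final: 35.367 0.278

Arc 1: start y=4.500, vy=13.060 → t=2.971, apex=13.193, x_land=14.976, impact vy=-16.089
  bounce: vy ← 0.56·16.089 = 9.010
Arc 2: start y=0.000, vy=9.010 → t=1.837, apex=4.137, x_land=24.233, impact vy=-9.010
  bounce: vy ← 0.56·9.010 = 5.045
Arc 3: start y=0.000, vy=5.045 → t=1.029, apex=1.297, x_land=29.418, impact vy=-5.045
  bounce: vy ← 0.56·5.045 = 2.825
Arc 4: start y=0.000, vy=2.825 → t=0.576, apex=0.407, x_land=32.321, impact vy=-2.825
  bounce: vy ← 0.56·2.825 = 1.582
Arc 5: start y=0.000, vy=1.582 → t=0.323, apex=0.128, x_land=33.947, impact vy=-1.582
  bounce: vy ← 0.56·1.582 = 0.886
Arc 6: start y=0.000, vy=0.886 → t=0.181, apex=0.040, x_land=34.857, impact vy=-0.886
  bounce: vy ← 0.56·0.886 = 0.496
Arc 7: start y=0.000, vy=0.496 → t=0.101, apex=0.013, x_land=35.367, impact vy=-0.496
  bounce: vy ← 0.56·0.496 = 0.278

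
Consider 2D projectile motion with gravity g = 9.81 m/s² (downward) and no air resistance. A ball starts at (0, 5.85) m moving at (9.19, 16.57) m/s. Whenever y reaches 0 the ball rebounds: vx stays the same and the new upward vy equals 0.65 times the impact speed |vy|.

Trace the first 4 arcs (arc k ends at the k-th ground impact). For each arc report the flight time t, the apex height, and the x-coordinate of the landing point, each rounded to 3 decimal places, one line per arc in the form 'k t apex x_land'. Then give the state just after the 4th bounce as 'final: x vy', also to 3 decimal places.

Arc 1: start y=5.850, vy=16.570 → t=3.700, apex=19.844, x_land=34.007, impact vy=-19.732
  bounce: vy ← 0.65·19.732 = 12.826
Arc 2: start y=0.000, vy=12.826 → t=2.615, apex=8.384, x_land=58.038, impact vy=-12.826
  bounce: vy ← 0.65·12.826 = 8.337
Arc 3: start y=0.000, vy=8.337 → t=1.700, apex=3.542, x_land=73.657, impact vy=-8.337
  bounce: vy ← 0.65·8.337 = 5.419
Arc 4: start y=0.000, vy=5.419 → t=1.105, apex=1.497, x_land=83.810, impact vy=-5.419
  bounce: vy ← 0.65·5.419 = 3.522

1 3.700 19.844 34.007
2 2.615 8.384 58.038
3 1.700 3.542 73.657
4 1.105 1.497 83.810
final: 83.810 3.522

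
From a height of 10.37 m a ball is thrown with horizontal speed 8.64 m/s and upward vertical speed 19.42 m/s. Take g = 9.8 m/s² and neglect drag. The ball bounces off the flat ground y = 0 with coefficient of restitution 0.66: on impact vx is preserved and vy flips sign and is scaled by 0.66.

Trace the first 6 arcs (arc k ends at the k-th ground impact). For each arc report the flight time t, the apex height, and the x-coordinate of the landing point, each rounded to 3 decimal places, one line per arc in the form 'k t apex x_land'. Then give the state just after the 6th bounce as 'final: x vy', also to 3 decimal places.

Arc 1: start y=10.370, vy=19.420 → t=4.440, apex=29.612, x_land=38.361, impact vy=-24.091
  bounce: vy ← 0.66·24.091 = 15.900
Arc 2: start y=0.000, vy=15.900 → t=3.245, apex=12.899, x_land=66.397, impact vy=-15.900
  bounce: vy ← 0.66·15.900 = 10.494
Arc 3: start y=0.000, vy=10.494 → t=2.142, apex=5.619, x_land=84.901, impact vy=-10.494
  bounce: vy ← 0.66·10.494 = 6.926
Arc 4: start y=0.000, vy=6.926 → t=1.413, apex=2.448, x_land=97.114, impact vy=-6.926
  bounce: vy ← 0.66·6.926 = 4.571
Arc 5: start y=0.000, vy=4.571 → t=0.933, apex=1.066, x_land=105.174, impact vy=-4.571
  bounce: vy ← 0.66·4.571 = 3.017
Arc 6: start y=0.000, vy=3.017 → t=0.616, apex=0.464, x_land=110.494, impact vy=-3.017
  bounce: vy ← 0.66·3.017 = 1.991

1 4.440 29.612 38.361
2 3.245 12.899 66.397
3 2.142 5.619 84.901
4 1.413 2.448 97.114
5 0.933 1.066 105.174
6 0.616 0.464 110.494
final: 110.494 1.991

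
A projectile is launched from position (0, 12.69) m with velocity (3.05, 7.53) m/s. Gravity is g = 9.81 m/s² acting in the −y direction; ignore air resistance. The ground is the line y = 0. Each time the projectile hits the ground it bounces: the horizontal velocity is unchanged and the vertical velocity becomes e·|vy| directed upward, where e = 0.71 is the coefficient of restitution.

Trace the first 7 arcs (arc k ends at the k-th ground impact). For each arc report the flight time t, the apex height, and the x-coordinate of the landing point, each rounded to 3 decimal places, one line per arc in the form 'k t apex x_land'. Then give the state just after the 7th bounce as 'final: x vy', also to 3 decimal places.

1 2.550 15.580 7.777
2 2.531 7.854 15.496
3 1.797 3.959 20.976
4 1.276 1.996 24.867
5 0.906 1.006 27.630
6 0.643 0.507 29.591
7 0.457 0.256 30.984
final: 30.984 1.590

Arc 1: start y=12.690, vy=7.530 → t=2.550, apex=15.580, x_land=7.777, impact vy=-17.484
  bounce: vy ← 0.71·17.484 = 12.413
Arc 2: start y=0.000, vy=12.413 → t=2.531, apex=7.854, x_land=15.496, impact vy=-12.413
  bounce: vy ← 0.71·12.413 = 8.814
Arc 3: start y=0.000, vy=8.814 → t=1.797, apex=3.959, x_land=20.976, impact vy=-8.814
  bounce: vy ← 0.71·8.814 = 6.258
Arc 4: start y=0.000, vy=6.258 → t=1.276, apex=1.996, x_land=24.867, impact vy=-6.258
  bounce: vy ← 0.71·6.258 = 4.443
Arc 5: start y=0.000, vy=4.443 → t=0.906, apex=1.006, x_land=27.630, impact vy=-4.443
  bounce: vy ← 0.71·4.443 = 3.154
Arc 6: start y=0.000, vy=3.154 → t=0.643, apex=0.507, x_land=29.591, impact vy=-3.154
  bounce: vy ← 0.71·3.154 = 2.240
Arc 7: start y=0.000, vy=2.240 → t=0.457, apex=0.256, x_land=30.984, impact vy=-2.240
  bounce: vy ← 0.71·2.240 = 1.590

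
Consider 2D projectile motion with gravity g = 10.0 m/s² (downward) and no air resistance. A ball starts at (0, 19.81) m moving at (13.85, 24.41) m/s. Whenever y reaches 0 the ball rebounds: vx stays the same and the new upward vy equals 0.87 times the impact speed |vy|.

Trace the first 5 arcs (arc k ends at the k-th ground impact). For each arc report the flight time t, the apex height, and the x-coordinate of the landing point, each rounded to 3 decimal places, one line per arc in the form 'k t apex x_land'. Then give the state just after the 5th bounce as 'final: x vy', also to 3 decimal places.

Arc 1: start y=19.810, vy=24.410 → t=5.591, apex=49.602, x_land=77.431, impact vy=-31.497
  bounce: vy ← 0.87·31.497 = 27.402
Arc 2: start y=0.000, vy=27.402 → t=5.480, apex=37.544, x_land=153.335, impact vy=-27.402
  bounce: vy ← 0.87·27.402 = 23.840
Arc 3: start y=0.000, vy=23.840 → t=4.768, apex=28.417, x_land=219.372, impact vy=-23.840
  bounce: vy ← 0.87·23.840 = 20.741
Arc 4: start y=0.000, vy=20.741 → t=4.148, apex=21.509, x_land=276.823, impact vy=-20.741
  bounce: vy ← 0.87·20.741 = 18.044
Arc 5: start y=0.000, vy=18.044 → t=3.609, apex=16.280, x_land=326.807, impact vy=-18.044
  bounce: vy ← 0.87·18.044 = 15.699

1 5.591 49.602 77.431
2 5.480 37.544 153.335
3 4.768 28.417 219.372
4 4.148 21.509 276.823
5 3.609 16.280 326.807
final: 326.807 15.699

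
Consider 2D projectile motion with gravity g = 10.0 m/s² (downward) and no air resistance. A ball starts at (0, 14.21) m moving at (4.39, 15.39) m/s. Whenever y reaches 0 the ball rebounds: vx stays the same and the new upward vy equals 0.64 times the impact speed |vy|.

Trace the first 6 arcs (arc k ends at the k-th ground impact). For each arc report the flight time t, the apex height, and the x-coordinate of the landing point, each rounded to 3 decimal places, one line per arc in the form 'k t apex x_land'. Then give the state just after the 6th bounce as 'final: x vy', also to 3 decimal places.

Arc 1: start y=14.210, vy=15.390 → t=3.822, apex=26.053, x_land=16.777, impact vy=-22.827
  bounce: vy ← 0.64·22.827 = 14.609
Arc 2: start y=0.000, vy=14.609 → t=2.922, apex=10.671, x_land=29.604, impact vy=-14.609
  bounce: vy ← 0.64·14.609 = 9.350
Arc 3: start y=0.000, vy=9.350 → t=1.870, apex=4.371, x_land=37.813, impact vy=-9.350
  bounce: vy ← 0.64·9.350 = 5.984
Arc 4: start y=0.000, vy=5.984 → t=1.197, apex=1.790, x_land=43.067, impact vy=-5.984
  bounce: vy ← 0.64·5.984 = 3.830
Arc 5: start y=0.000, vy=3.830 → t=0.766, apex=0.733, x_land=46.429, impact vy=-3.830
  bounce: vy ← 0.64·3.830 = 2.451
Arc 6: start y=0.000, vy=2.451 → t=0.490, apex=0.300, x_land=48.581, impact vy=-2.451
  bounce: vy ← 0.64·2.451 = 1.569

1 3.822 26.053 16.777
2 2.922 10.671 29.604
3 1.870 4.371 37.813
4 1.197 1.790 43.067
5 0.766 0.733 46.429
6 0.490 0.300 48.581
final: 48.581 1.569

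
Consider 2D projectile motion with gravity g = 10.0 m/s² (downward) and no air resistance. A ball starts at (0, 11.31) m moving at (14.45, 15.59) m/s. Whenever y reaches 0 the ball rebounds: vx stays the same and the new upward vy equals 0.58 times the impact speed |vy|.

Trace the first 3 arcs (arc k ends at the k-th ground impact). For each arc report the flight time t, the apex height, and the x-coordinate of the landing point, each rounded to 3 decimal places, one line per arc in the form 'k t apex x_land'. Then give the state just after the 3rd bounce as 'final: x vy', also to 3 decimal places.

Arc 1: start y=11.310, vy=15.590 → t=3.725, apex=23.462, x_land=53.829, impact vy=-21.662
  bounce: vy ← 0.58·21.662 = 12.564
Arc 2: start y=0.000, vy=12.564 → t=2.513, apex=7.893, x_land=90.139, impact vy=-12.564
  bounce: vy ← 0.58·12.564 = 7.287
Arc 3: start y=0.000, vy=7.287 → t=1.457, apex=2.655, x_land=111.199, impact vy=-7.287
  bounce: vy ← 0.58·7.287 = 4.227

1 3.725 23.462 53.829
2 2.513 7.893 90.139
3 1.457 2.655 111.199
final: 111.199 4.227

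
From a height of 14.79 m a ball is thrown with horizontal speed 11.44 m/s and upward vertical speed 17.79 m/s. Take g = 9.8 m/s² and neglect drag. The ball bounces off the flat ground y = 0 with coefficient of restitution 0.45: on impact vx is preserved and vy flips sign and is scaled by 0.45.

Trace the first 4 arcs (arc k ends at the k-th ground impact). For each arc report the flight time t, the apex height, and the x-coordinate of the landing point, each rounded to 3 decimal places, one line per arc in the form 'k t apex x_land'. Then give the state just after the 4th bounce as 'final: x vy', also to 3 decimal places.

Arc 1: start y=14.790, vy=17.790 → t=4.328, apex=30.937, x_land=49.512, impact vy=-24.625
  bounce: vy ← 0.45·24.625 = 11.081
Arc 2: start y=0.000, vy=11.081 → t=2.261, apex=6.265, x_land=75.383, impact vy=-11.081
  bounce: vy ← 0.45·11.081 = 4.986
Arc 3: start y=0.000, vy=4.986 → t=1.018, apex=1.269, x_land=87.025, impact vy=-4.986
  bounce: vy ← 0.45·4.986 = 2.244
Arc 4: start y=0.000, vy=2.244 → t=0.458, apex=0.257, x_land=92.264, impact vy=-2.244
  bounce: vy ← 0.45·2.244 = 1.010

1 4.328 30.937 49.512
2 2.261 6.265 75.383
3 1.018 1.269 87.025
4 0.458 0.257 92.264
final: 92.264 1.010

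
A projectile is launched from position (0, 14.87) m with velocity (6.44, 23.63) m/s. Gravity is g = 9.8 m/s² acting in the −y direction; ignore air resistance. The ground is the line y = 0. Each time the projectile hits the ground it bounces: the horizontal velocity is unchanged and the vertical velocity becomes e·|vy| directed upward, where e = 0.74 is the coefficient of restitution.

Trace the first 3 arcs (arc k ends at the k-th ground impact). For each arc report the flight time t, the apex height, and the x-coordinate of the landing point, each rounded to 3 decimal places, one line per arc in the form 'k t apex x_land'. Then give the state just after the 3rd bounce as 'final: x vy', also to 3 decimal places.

Arc 1: start y=14.870, vy=23.630 → t=5.386, apex=43.359, x_land=34.685, impact vy=-29.152
  bounce: vy ← 0.74·29.152 = 21.572
Arc 2: start y=0.000, vy=21.572 → t=4.403, apex=23.743, x_land=63.037, impact vy=-21.572
  bounce: vy ← 0.74·21.572 = 15.964
Arc 3: start y=0.000, vy=15.964 → t=3.258, apex=13.002, x_land=84.018, impact vy=-15.964
  bounce: vy ← 0.74·15.964 = 11.813

1 5.386 43.359 34.685
2 4.403 23.743 63.037
3 3.258 13.002 84.018
final: 84.018 11.813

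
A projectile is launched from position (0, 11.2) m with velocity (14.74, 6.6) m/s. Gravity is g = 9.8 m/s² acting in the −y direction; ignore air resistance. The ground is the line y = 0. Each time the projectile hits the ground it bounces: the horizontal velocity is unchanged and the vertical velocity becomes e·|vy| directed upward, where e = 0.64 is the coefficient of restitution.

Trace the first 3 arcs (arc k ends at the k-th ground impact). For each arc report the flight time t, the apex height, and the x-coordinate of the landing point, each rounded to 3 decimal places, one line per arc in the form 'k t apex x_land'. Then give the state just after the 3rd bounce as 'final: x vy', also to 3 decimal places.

Arc 1: start y=11.200, vy=6.600 → t=2.329, apex=13.422, x_land=34.323, impact vy=-16.220
  bounce: vy ← 0.64·16.220 = 10.381
Arc 2: start y=0.000, vy=10.381 → t=2.118, apex=5.498, x_land=65.549, impact vy=-10.381
  bounce: vy ← 0.64·10.381 = 6.644
Arc 3: start y=0.000, vy=6.644 → t=1.356, apex=2.252, x_land=85.534, impact vy=-6.644
  bounce: vy ← 0.64·6.644 = 4.252

1 2.329 13.422 34.323
2 2.118 5.498 65.549
3 1.356 2.252 85.534
final: 85.534 4.252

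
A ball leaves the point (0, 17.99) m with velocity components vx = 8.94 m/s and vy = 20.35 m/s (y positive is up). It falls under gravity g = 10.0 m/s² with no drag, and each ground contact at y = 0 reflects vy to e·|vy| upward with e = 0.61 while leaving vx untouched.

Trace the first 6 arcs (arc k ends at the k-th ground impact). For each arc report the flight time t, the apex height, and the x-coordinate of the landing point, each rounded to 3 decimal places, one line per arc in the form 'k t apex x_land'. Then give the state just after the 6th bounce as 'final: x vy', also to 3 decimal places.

Arc 1: start y=17.990, vy=20.350 → t=4.817, apex=38.696, x_land=43.063, impact vy=-27.819
  bounce: vy ← 0.61·27.819 = 16.970
Arc 2: start y=0.000, vy=16.970 → t=3.394, apex=14.399, x_land=73.406, impact vy=-16.970
  bounce: vy ← 0.61·16.970 = 10.352
Arc 3: start y=0.000, vy=10.352 → t=2.070, apex=5.358, x_land=91.914, impact vy=-10.352
  bounce: vy ← 0.61·10.352 = 6.314
Arc 4: start y=0.000, vy=6.314 → t=1.263, apex=1.994, x_land=103.205, impact vy=-6.314
  bounce: vy ← 0.61·6.314 = 3.852
Arc 5: start y=0.000, vy=3.852 → t=0.770, apex=0.742, x_land=110.092, impact vy=-3.852
  bounce: vy ← 0.61·3.852 = 2.350
Arc 6: start y=0.000, vy=2.350 → t=0.470, apex=0.276, x_land=114.293, impact vy=-2.350
  bounce: vy ← 0.61·2.350 = 1.433

1 4.817 38.696 43.063
2 3.394 14.399 73.406
3 2.070 5.358 91.914
4 1.263 1.994 103.205
5 0.770 0.742 110.092
6 0.470 0.276 114.293
final: 114.293 1.433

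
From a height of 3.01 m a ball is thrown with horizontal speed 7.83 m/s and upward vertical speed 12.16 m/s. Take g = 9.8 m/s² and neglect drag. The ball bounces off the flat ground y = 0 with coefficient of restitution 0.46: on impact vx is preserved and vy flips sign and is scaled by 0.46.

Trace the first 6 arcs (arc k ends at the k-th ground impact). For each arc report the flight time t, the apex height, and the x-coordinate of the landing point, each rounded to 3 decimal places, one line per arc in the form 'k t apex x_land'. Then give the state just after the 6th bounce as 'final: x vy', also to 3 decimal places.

Arc 1: start y=3.010, vy=12.160 → t=2.708, apex=10.554, x_land=21.207, impact vy=-14.383
  bounce: vy ← 0.46·14.383 = 6.616
Arc 2: start y=0.000, vy=6.616 → t=1.350, apex=2.233, x_land=31.779, impact vy=-6.616
  bounce: vy ← 0.46·6.616 = 3.043
Arc 3: start y=0.000, vy=3.043 → t=0.621, apex=0.473, x_land=36.642, impact vy=-3.043
  bounce: vy ← 0.46·3.043 = 1.400
Arc 4: start y=0.000, vy=1.400 → t=0.286, apex=0.100, x_land=38.879, impact vy=-1.400
  bounce: vy ← 0.46·1.400 = 0.644
Arc 5: start y=0.000, vy=0.644 → t=0.131, apex=0.021, x_land=39.909, impact vy=-0.644
  bounce: vy ← 0.46·0.644 = 0.296
Arc 6: start y=0.000, vy=0.296 → t=0.060, apex=0.004, x_land=40.382, impact vy=-0.296
  bounce: vy ← 0.46·0.296 = 0.136

1 2.708 10.554 21.207
2 1.350 2.233 31.779
3 0.621 0.473 36.642
4 0.286 0.100 38.879
5 0.131 0.021 39.909
6 0.060 0.004 40.382
final: 40.382 0.136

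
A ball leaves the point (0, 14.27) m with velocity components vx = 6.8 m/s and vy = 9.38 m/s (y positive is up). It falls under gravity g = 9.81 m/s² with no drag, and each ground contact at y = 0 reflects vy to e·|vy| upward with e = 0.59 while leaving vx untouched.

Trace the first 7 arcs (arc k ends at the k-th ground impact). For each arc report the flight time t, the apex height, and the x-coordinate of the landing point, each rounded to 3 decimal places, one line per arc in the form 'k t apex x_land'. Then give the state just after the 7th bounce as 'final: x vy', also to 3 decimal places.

Arc 1: start y=14.270, vy=9.380 → t=2.912, apex=18.754, x_land=19.799, impact vy=-19.182
  bounce: vy ← 0.59·19.182 = 11.318
Arc 2: start y=0.000, vy=11.318 → t=2.307, apex=6.528, x_land=35.489, impact vy=-11.318
  bounce: vy ← 0.59·11.318 = 6.677
Arc 3: start y=0.000, vy=6.677 → t=1.361, apex=2.273, x_land=44.746, impact vy=-6.677
  bounce: vy ← 0.59·6.677 = 3.940
Arc 4: start y=0.000, vy=3.940 → t=0.803, apex=0.791, x_land=50.207, impact vy=-3.940
  bounce: vy ← 0.59·3.940 = 2.324
Arc 5: start y=0.000, vy=2.324 → t=0.474, apex=0.275, x_land=53.430, impact vy=-2.324
  bounce: vy ← 0.59·2.324 = 1.371
Arc 6: start y=0.000, vy=1.371 → t=0.280, apex=0.096, x_land=55.331, impact vy=-1.371
  bounce: vy ← 0.59·1.371 = 0.809
Arc 7: start y=0.000, vy=0.809 → t=0.165, apex=0.033, x_land=56.453, impact vy=-0.809
  bounce: vy ← 0.59·0.809 = 0.477

1 2.912 18.754 19.799
2 2.307 6.528 35.489
3 1.361 2.273 44.746
4 0.803 0.791 50.207
5 0.474 0.275 53.430
6 0.280 0.096 55.331
7 0.165 0.033 56.453
final: 56.453 0.477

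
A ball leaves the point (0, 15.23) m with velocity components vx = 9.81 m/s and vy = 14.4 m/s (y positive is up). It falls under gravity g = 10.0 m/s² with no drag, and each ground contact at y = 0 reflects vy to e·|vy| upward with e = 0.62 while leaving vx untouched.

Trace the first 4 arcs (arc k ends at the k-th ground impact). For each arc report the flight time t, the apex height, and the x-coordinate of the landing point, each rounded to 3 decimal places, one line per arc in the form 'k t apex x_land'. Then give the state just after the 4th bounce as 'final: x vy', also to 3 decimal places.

Arc 1: start y=15.230, vy=14.400 → t=3.703, apex=25.598, x_land=36.323, impact vy=-22.627
  bounce: vy ← 0.62·22.627 = 14.028
Arc 2: start y=0.000, vy=14.028 → t=2.806, apex=9.840, x_land=63.847, impact vy=-14.028
  bounce: vy ← 0.62·14.028 = 8.698
Arc 3: start y=0.000, vy=8.698 → t=1.740, apex=3.782, x_land=80.912, impact vy=-8.698
  bounce: vy ← 0.62·8.698 = 5.393
Arc 4: start y=0.000, vy=5.393 → t=1.079, apex=1.454, x_land=91.492, impact vy=-5.393
  bounce: vy ← 0.62·5.393 = 3.343

1 3.703 25.598 36.323
2 2.806 9.840 63.847
3 1.740 3.782 80.912
4 1.079 1.454 91.492
final: 91.492 3.343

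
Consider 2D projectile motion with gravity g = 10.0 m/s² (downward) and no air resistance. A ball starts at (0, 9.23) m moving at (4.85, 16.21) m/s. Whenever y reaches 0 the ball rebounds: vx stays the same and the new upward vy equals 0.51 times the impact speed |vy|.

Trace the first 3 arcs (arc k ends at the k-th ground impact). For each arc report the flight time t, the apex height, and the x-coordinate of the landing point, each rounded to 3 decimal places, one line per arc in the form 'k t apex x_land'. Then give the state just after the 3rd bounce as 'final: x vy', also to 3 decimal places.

Arc 1: start y=9.230, vy=16.210 → t=3.736, apex=22.368, x_land=18.120, impact vy=-21.151
  bounce: vy ← 0.51·21.151 = 10.787
Arc 2: start y=0.000, vy=10.787 → t=2.157, apex=5.818, x_land=28.583, impact vy=-10.787
  bounce: vy ← 0.51·10.787 = 5.501
Arc 3: start y=0.000, vy=5.501 → t=1.100, apex=1.513, x_land=33.920, impact vy=-5.501
  bounce: vy ← 0.51·5.501 = 2.806

1 3.736 22.368 18.120
2 2.157 5.818 28.583
3 1.100 1.513 33.920
final: 33.920 2.806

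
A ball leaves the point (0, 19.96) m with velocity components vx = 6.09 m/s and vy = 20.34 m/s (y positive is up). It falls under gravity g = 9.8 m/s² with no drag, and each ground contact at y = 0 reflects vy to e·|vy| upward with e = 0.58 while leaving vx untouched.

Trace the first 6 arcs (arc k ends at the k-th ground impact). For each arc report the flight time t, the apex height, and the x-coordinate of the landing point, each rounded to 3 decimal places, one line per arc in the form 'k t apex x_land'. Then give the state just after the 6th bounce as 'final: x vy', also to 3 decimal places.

1 4.971 41.068 30.271
2 3.358 13.815 50.722
3 1.948 4.647 62.584
4 1.130 1.563 69.464
5 0.655 0.526 73.455
6 0.380 0.177 75.769
final: 75.769 1.080

Arc 1: start y=19.960, vy=20.340 → t=4.971, apex=41.068, x_land=30.271, impact vy=-28.371
  bounce: vy ← 0.58·28.371 = 16.455
Arc 2: start y=0.000, vy=16.455 → t=3.358, apex=13.815, x_land=50.722, impact vy=-16.455
  bounce: vy ← 0.58·16.455 = 9.544
Arc 3: start y=0.000, vy=9.544 → t=1.948, apex=4.647, x_land=62.584, impact vy=-9.544
  bounce: vy ← 0.58·9.544 = 5.536
Arc 4: start y=0.000, vy=5.536 → t=1.130, apex=1.563, x_land=69.464, impact vy=-5.536
  bounce: vy ← 0.58·5.536 = 3.211
Arc 5: start y=0.000, vy=3.211 → t=0.655, apex=0.526, x_land=73.455, impact vy=-3.211
  bounce: vy ← 0.58·3.211 = 1.862
Arc 6: start y=0.000, vy=1.862 → t=0.380, apex=0.177, x_land=75.769, impact vy=-1.862
  bounce: vy ← 0.58·1.862 = 1.080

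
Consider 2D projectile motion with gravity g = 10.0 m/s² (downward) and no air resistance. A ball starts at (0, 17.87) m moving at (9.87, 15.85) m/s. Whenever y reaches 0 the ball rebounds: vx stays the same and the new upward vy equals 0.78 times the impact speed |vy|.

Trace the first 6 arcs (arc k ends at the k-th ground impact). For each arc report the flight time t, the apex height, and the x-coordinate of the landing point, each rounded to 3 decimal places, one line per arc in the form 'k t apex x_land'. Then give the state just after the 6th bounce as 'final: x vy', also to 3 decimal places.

1 4.052 30.431 39.994
2 3.849 18.514 77.979
3 3.002 11.264 107.607
4 2.341 6.853 130.718
5 1.826 4.169 148.744
6 1.425 2.537 162.804
final: 162.804 5.556

Arc 1: start y=17.870, vy=15.850 → t=4.052, apex=30.431, x_land=39.994, impact vy=-24.670
  bounce: vy ← 0.78·24.670 = 19.243
Arc 2: start y=0.000, vy=19.243 → t=3.849, apex=18.514, x_land=77.979, impact vy=-19.243
  bounce: vy ← 0.78·19.243 = 15.009
Arc 3: start y=0.000, vy=15.009 → t=3.002, apex=11.264, x_land=107.607, impact vy=-15.009
  bounce: vy ← 0.78·15.009 = 11.707
Arc 4: start y=0.000, vy=11.707 → t=2.341, apex=6.853, x_land=130.718, impact vy=-11.707
  bounce: vy ← 0.78·11.707 = 9.132
Arc 5: start y=0.000, vy=9.132 → t=1.826, apex=4.169, x_land=148.744, impact vy=-9.132
  bounce: vy ← 0.78·9.132 = 7.123
Arc 6: start y=0.000, vy=7.123 → t=1.425, apex=2.537, x_land=162.804, impact vy=-7.123
  bounce: vy ← 0.78·7.123 = 5.556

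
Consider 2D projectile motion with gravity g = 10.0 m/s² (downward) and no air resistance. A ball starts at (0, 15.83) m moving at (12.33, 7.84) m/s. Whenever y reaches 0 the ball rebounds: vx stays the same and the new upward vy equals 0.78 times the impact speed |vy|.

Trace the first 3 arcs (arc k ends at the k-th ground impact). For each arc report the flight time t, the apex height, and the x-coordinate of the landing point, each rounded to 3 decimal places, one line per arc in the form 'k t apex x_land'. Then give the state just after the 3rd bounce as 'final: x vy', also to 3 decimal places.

1 2.728 18.903 33.641
2 3.033 11.501 71.041
3 2.366 6.997 100.213
final: 100.213 9.227

Arc 1: start y=15.830, vy=7.840 → t=2.728, apex=18.903, x_land=33.641, impact vy=-19.444
  bounce: vy ← 0.78·19.444 = 15.166
Arc 2: start y=0.000, vy=15.166 → t=3.033, apex=11.501, x_land=71.041, impact vy=-15.166
  bounce: vy ← 0.78·15.166 = 11.830
Arc 3: start y=0.000, vy=11.830 → t=2.366, apex=6.997, x_land=100.213, impact vy=-11.830
  bounce: vy ← 0.78·11.830 = 9.227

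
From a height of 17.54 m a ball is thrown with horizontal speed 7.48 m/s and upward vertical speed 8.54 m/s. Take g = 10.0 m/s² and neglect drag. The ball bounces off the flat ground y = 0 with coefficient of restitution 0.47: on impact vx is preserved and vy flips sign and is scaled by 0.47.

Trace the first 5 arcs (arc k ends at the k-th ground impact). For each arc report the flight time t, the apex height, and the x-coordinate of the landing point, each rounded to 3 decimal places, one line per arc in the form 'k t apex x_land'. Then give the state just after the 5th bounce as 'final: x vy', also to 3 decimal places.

Arc 1: start y=17.540, vy=8.540 → t=2.912, apex=21.187, x_land=21.785, impact vy=-20.585
  bounce: vy ← 0.47·20.585 = 9.675
Arc 2: start y=0.000, vy=9.675 → t=1.935, apex=4.680, x_land=36.259, impact vy=-9.675
  bounce: vy ← 0.47·9.675 = 4.547
Arc 3: start y=0.000, vy=4.547 → t=0.909, apex=1.034, x_land=43.061, impact vy=-4.547
  bounce: vy ← 0.47·4.547 = 2.137
Arc 4: start y=0.000, vy=2.137 → t=0.427, apex=0.228, x_land=46.259, impact vy=-2.137
  bounce: vy ← 0.47·2.137 = 1.004
Arc 5: start y=0.000, vy=1.004 → t=0.201, apex=0.050, x_land=47.761, impact vy=-1.004
  bounce: vy ← 0.47·1.004 = 0.472

1 2.912 21.187 21.785
2 1.935 4.680 36.259
3 0.909 1.034 43.061
4 0.427 0.228 46.259
5 0.201 0.050 47.761
final: 47.761 0.472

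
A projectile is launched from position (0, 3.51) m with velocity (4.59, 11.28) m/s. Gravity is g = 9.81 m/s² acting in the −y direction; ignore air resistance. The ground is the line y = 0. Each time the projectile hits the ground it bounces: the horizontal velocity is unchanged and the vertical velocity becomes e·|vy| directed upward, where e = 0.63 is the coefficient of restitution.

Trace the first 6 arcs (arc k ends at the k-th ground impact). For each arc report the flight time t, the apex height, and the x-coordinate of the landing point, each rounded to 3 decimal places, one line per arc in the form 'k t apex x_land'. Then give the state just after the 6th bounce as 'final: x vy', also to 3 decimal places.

Arc 1: start y=3.510, vy=11.280 → t=2.577, apex=9.995, x_land=11.830, impact vy=-14.004
  bounce: vy ← 0.63·14.004 = 8.822
Arc 2: start y=0.000, vy=8.822 → t=1.799, apex=3.967, x_land=20.086, impact vy=-8.822
  bounce: vy ← 0.63·8.822 = 5.558
Arc 3: start y=0.000, vy=5.558 → t=1.133, apex=1.575, x_land=25.287, impact vy=-5.558
  bounce: vy ← 0.63·5.558 = 3.502
Arc 4: start y=0.000, vy=3.502 → t=0.714, apex=0.625, x_land=28.564, impact vy=-3.502
  bounce: vy ← 0.63·3.502 = 2.206
Arc 5: start y=0.000, vy=2.206 → t=0.450, apex=0.248, x_land=30.628, impact vy=-2.206
  bounce: vy ← 0.63·2.206 = 1.390
Arc 6: start y=0.000, vy=1.390 → t=0.283, apex=0.098, x_land=31.929, impact vy=-1.390
  bounce: vy ← 0.63·1.390 = 0.876

1 2.577 9.995 11.830
2 1.799 3.967 20.086
3 1.133 1.575 25.287
4 0.714 0.625 28.564
5 0.450 0.248 30.628
6 0.283 0.098 31.929
final: 31.929 0.876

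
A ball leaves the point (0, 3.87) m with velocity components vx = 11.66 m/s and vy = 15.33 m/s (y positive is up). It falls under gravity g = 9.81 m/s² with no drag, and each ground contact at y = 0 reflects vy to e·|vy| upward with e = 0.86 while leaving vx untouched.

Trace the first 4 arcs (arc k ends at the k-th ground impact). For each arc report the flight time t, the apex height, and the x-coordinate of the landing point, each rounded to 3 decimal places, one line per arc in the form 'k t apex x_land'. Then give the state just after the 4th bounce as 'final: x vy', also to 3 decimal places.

1 3.360 15.848 39.180
2 3.092 11.721 75.229
3 2.659 8.669 106.231
4 2.287 6.412 132.893
final: 132.893 9.646

Arc 1: start y=3.870, vy=15.330 → t=3.360, apex=15.848, x_land=39.180, impact vy=-17.633
  bounce: vy ← 0.86·17.633 = 15.165
Arc 2: start y=0.000, vy=15.165 → t=3.092, apex=11.721, x_land=75.229, impact vy=-15.165
  bounce: vy ← 0.86·15.165 = 13.042
Arc 3: start y=0.000, vy=13.042 → t=2.659, apex=8.669, x_land=106.231, impact vy=-13.042
  bounce: vy ← 0.86·13.042 = 11.216
Arc 4: start y=0.000, vy=11.216 → t=2.287, apex=6.412, x_land=132.893, impact vy=-11.216
  bounce: vy ← 0.86·11.216 = 9.646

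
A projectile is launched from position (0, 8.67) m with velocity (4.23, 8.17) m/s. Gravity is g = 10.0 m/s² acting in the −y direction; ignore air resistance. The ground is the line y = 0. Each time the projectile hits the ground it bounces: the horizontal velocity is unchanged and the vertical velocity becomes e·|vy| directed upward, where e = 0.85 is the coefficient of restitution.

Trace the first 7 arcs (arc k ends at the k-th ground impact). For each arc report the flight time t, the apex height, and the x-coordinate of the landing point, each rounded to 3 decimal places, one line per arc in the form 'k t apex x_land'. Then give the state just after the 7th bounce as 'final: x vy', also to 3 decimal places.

Arc 1: start y=8.670, vy=8.170 → t=2.367, apex=12.007, x_land=10.011, impact vy=-15.497
  bounce: vy ← 0.85·15.497 = 13.172
Arc 2: start y=0.000, vy=13.172 → t=2.634, apex=8.675, x_land=21.155, impact vy=-13.172
  bounce: vy ← 0.85·13.172 = 11.196
Arc 3: start y=0.000, vy=11.196 → t=2.239, apex=6.268, x_land=30.627, impact vy=-11.196
  bounce: vy ← 0.85·11.196 = 9.517
Arc 4: start y=0.000, vy=9.517 → t=1.903, apex=4.529, x_land=38.678, impact vy=-9.517
  bounce: vy ← 0.85·9.517 = 8.089
Arc 5: start y=0.000, vy=8.089 → t=1.618, apex=3.272, x_land=45.522, impact vy=-8.089
  bounce: vy ← 0.85·8.089 = 6.876
Arc 6: start y=0.000, vy=6.876 → t=1.375, apex=2.364, x_land=51.339, impact vy=-6.876
  bounce: vy ← 0.85·6.876 = 5.845
Arc 7: start y=0.000, vy=5.845 → t=1.169, apex=1.708, x_land=56.283, impact vy=-5.845
  bounce: vy ← 0.85·5.845 = 4.968

1 2.367 12.007 10.011
2 2.634 8.675 21.155
3 2.239 6.268 30.627
4 1.903 4.529 38.678
5 1.618 3.272 45.522
6 1.375 2.364 51.339
7 1.169 1.708 56.283
final: 56.283 4.968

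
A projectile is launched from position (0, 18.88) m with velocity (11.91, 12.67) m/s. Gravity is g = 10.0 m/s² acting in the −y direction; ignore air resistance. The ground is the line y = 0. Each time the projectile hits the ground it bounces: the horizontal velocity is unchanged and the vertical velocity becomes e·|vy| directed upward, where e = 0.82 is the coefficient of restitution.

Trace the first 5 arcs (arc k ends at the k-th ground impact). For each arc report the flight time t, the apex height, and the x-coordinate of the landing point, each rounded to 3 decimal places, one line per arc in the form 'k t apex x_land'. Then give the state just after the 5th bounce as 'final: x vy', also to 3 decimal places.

Arc 1: start y=18.880, vy=12.670 → t=3.587, apex=26.906, x_land=42.718, impact vy=-23.198
  bounce: vy ← 0.82·23.198 = 19.022
Arc 2: start y=0.000, vy=19.022 → t=3.804, apex=18.092, x_land=88.029, impact vy=-19.022
  bounce: vy ← 0.82·19.022 = 15.598
Arc 3: start y=0.000, vy=15.598 → t=3.120, apex=12.165, x_land=125.183, impact vy=-15.598
  bounce: vy ← 0.82·15.598 = 12.790
Arc 4: start y=0.000, vy=12.790 → t=2.558, apex=8.180, x_land=155.650, impact vy=-12.790
  bounce: vy ← 0.82·12.790 = 10.488
Arc 5: start y=0.000, vy=10.488 → t=2.098, apex=5.500, x_land=180.633, impact vy=-10.488
  bounce: vy ← 0.82·10.488 = 8.600

1 3.587 26.906 42.718
2 3.804 18.092 88.029
3 3.120 12.165 125.183
4 2.558 8.180 155.650
5 2.098 5.500 180.633
final: 180.633 8.600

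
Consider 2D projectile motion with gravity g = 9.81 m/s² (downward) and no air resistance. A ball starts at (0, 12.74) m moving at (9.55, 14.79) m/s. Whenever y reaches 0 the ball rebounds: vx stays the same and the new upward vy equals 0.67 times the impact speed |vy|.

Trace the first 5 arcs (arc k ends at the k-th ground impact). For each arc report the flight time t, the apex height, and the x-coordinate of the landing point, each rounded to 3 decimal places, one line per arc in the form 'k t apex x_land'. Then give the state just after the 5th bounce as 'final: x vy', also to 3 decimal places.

Arc 1: start y=12.740, vy=14.790 → t=3.715, apex=23.889, x_land=35.474, impact vy=-21.650
  bounce: vy ← 0.67·21.650 = 14.505
Arc 2: start y=0.000, vy=14.505 → t=2.957, apex=10.724, x_land=63.715, impact vy=-14.505
  bounce: vy ← 0.67·14.505 = 9.718
Arc 3: start y=0.000, vy=9.718 → t=1.981, apex=4.814, x_land=82.637, impact vy=-9.718
  bounce: vy ← 0.67·9.718 = 6.511
Arc 4: start y=0.000, vy=6.511 → t=1.327, apex=2.161, x_land=95.315, impact vy=-6.511
  bounce: vy ← 0.67·6.511 = 4.363
Arc 5: start y=0.000, vy=4.363 → t=0.889, apex=0.970, x_land=103.809, impact vy=-4.363
  bounce: vy ← 0.67·4.363 = 2.923

1 3.715 23.889 35.474
2 2.957 10.724 63.715
3 1.981 4.814 82.637
4 1.327 2.161 95.315
5 0.889 0.970 103.809
final: 103.809 2.923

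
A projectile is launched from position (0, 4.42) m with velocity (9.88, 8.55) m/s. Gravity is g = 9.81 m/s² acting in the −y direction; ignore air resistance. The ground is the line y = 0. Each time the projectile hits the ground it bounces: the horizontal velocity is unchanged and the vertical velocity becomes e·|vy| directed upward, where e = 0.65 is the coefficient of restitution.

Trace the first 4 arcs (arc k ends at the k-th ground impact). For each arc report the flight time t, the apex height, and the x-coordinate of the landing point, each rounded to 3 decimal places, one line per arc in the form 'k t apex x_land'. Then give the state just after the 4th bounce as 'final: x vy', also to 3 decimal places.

Arc 1: start y=4.420, vy=8.550 → t=2.160, apex=8.146, x_land=21.343, impact vy=-12.642
  bounce: vy ← 0.65·12.642 = 8.217
Arc 2: start y=0.000, vy=8.217 → t=1.675, apex=3.442, x_land=37.895, impact vy=-8.217
  bounce: vy ← 0.65·8.217 = 5.341
Arc 3: start y=0.000, vy=5.341 → t=1.089, apex=1.454, x_land=48.654, impact vy=-5.341
  bounce: vy ← 0.65·5.341 = 3.472
Arc 4: start y=0.000, vy=3.472 → t=0.708, apex=0.614, x_land=55.647, impact vy=-3.472
  bounce: vy ← 0.65·3.472 = 2.257

1 2.160 8.146 21.343
2 1.675 3.442 37.895
3 1.089 1.454 48.654
4 0.708 0.614 55.647
final: 55.647 2.257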